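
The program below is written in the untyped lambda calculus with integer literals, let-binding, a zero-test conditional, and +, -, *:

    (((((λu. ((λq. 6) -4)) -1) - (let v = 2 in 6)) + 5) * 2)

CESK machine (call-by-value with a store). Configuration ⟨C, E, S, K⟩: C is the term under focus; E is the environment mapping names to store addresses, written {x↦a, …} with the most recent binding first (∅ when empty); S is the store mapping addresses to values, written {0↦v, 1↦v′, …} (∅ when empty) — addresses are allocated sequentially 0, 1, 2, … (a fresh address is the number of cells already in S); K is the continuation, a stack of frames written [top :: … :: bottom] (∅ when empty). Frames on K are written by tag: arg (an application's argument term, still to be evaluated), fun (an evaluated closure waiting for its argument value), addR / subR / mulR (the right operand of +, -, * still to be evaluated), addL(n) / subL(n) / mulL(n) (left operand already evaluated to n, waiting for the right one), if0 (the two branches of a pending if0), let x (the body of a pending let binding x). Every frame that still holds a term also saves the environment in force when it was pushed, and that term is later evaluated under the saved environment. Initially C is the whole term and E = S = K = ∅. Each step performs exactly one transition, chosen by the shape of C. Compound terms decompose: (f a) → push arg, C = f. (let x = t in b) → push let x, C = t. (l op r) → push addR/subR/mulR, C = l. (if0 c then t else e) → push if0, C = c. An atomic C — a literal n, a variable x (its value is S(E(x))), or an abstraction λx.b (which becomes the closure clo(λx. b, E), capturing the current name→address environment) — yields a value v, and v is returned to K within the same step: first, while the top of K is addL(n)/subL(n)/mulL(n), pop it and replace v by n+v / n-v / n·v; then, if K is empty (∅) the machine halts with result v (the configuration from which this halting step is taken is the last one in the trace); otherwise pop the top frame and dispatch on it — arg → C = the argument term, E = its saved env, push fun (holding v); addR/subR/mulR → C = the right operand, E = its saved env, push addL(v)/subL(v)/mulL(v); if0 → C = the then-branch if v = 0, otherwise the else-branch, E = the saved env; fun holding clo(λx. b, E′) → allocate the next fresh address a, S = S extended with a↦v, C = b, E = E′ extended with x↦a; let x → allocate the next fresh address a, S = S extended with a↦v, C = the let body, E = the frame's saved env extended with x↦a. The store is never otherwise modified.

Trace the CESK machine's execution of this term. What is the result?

Answer: 10

Execution trace:
step 0: [C=(((((λu. ((λq. 6) -4)) -1) - (let v = 2 in 6)) + 5) * 2) | E=∅ | S=∅ | K=∅]
step 1: [C=((((λu. ((λq. 6) -4)) -1) - (let v = 2 in 6)) + 5) | E=∅ | S=∅ | K=[mulR]]
step 2: [C=(((λu. ((λq. 6) -4)) -1) - (let v = 2 in 6)) | E=∅ | S=∅ | K=[addR :: mulR]]
step 3: [C=((λu. ((λq. 6) -4)) -1) | E=∅ | S=∅ | K=[subR :: addR :: mulR]]
step 4: [C=(λu. ((λq. 6) -4)) | E=∅ | S=∅ | K=[arg :: subR :: addR :: mulR]]
step 5: [C=-1 | E=∅ | S=∅ | K=[fun :: subR :: addR :: mulR]]
step 6: [C=((λq. 6) -4) | E={u↦0} | S={0↦-1} | K=[subR :: addR :: mulR]]
step 7: [C=(λq. 6) | E={u↦0} | S={0↦-1} | K=[arg :: subR :: addR :: mulR]]
step 8: [C=-4 | E={u↦0} | S={0↦-1} | K=[fun :: subR :: addR :: mulR]]
step 9: [C=6 | E={q↦1, u↦0} | S={0↦-1, 1↦-4} | K=[subR :: addR :: mulR]]
step 10: [C=(let v = 2 in 6) | E=∅ | S={0↦-1, 1↦-4} | K=[subL(6) :: addR :: mulR]]
step 11: [C=2 | E=∅ | S={0↦-1, 1↦-4} | K=[let v :: subL(6) :: addR :: mulR]]
step 12: [C=6 | E={v↦2} | S={0↦-1, 1↦-4, 2↦2} | K=[subL(6) :: addR :: mulR]]
step 13: [C=5 | E=∅ | S={0↦-1, 1↦-4, 2↦2} | K=[addL(0) :: mulR]]
step 14: [C=2 | E=∅ | S={0↦-1, 1↦-4, 2↦2} | K=[mulL(5)]]
→ final value 10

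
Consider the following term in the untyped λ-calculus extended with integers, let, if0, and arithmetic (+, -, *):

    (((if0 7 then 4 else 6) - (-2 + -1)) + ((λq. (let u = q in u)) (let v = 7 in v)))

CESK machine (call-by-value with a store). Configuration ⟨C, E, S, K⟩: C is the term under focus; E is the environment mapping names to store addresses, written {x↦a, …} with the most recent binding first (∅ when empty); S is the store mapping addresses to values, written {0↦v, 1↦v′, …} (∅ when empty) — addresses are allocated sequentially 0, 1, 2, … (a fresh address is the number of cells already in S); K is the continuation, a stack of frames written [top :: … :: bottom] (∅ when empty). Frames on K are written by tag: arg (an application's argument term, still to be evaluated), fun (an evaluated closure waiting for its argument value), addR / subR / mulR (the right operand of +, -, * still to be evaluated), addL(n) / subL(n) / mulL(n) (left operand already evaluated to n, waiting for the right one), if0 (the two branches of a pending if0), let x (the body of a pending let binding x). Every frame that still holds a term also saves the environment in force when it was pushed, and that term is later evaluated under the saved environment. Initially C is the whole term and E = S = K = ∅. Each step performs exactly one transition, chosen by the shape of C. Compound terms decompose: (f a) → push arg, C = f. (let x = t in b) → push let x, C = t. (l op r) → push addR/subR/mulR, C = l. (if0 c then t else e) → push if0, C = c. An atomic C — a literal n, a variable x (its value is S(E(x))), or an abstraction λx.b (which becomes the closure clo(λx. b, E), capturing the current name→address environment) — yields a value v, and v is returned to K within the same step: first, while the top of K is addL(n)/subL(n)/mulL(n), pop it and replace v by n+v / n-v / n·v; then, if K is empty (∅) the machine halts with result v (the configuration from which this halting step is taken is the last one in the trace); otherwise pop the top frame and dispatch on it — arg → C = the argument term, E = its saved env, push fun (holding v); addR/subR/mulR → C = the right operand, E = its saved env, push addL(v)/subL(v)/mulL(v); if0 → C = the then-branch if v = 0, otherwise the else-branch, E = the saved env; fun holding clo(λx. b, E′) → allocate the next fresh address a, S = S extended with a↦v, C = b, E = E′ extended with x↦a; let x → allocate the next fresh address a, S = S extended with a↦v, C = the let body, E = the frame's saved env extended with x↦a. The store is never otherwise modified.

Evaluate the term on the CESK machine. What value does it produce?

Answer: 16

Execution trace:
step 0: [C=(((if0 7 then 4 else 6) - (-2 + -1)) + ((λq. (let u = q in u)) (let v = 7 in v))) | E=∅ | S=∅ | K=∅]
step 1: [C=((if0 7 then 4 else 6) - (-2 + -1)) | E=∅ | S=∅ | K=[addR]]
step 2: [C=(if0 7 then 4 else 6) | E=∅ | S=∅ | K=[subR :: addR]]
step 3: [C=7 | E=∅ | S=∅ | K=[if0 :: subR :: addR]]
step 4: [C=6 | E=∅ | S=∅ | K=[subR :: addR]]
step 5: [C=(-2 + -1) | E=∅ | S=∅ | K=[subL(6) :: addR]]
step 6: [C=-2 | E=∅ | S=∅ | K=[addR :: subL(6) :: addR]]
step 7: [C=-1 | E=∅ | S=∅ | K=[addL(-2) :: subL(6) :: addR]]
step 8: [C=((λq. (let u = q in u)) (let v = 7 in v)) | E=∅ | S=∅ | K=[addL(9)]]
step 9: [C=(λq. (let u = q in u)) | E=∅ | S=∅ | K=[arg :: addL(9)]]
step 10: [C=(let v = 7 in v) | E=∅ | S=∅ | K=[fun :: addL(9)]]
step 11: [C=7 | E=∅ | S=∅ | K=[let v :: fun :: addL(9)]]
step 12: [C=v | E={v↦0} | S={0↦7} | K=[fun :: addL(9)]]
step 13: [C=(let u = q in u) | E={q↦1} | S={0↦7, 1↦7} | K=[addL(9)]]
step 14: [C=q | E={q↦1} | S={0↦7, 1↦7} | K=[let u :: addL(9)]]
step 15: [C=u | E={u↦2, q↦1} | S={0↦7, 1↦7, 2↦7} | K=[addL(9)]]
→ final value 16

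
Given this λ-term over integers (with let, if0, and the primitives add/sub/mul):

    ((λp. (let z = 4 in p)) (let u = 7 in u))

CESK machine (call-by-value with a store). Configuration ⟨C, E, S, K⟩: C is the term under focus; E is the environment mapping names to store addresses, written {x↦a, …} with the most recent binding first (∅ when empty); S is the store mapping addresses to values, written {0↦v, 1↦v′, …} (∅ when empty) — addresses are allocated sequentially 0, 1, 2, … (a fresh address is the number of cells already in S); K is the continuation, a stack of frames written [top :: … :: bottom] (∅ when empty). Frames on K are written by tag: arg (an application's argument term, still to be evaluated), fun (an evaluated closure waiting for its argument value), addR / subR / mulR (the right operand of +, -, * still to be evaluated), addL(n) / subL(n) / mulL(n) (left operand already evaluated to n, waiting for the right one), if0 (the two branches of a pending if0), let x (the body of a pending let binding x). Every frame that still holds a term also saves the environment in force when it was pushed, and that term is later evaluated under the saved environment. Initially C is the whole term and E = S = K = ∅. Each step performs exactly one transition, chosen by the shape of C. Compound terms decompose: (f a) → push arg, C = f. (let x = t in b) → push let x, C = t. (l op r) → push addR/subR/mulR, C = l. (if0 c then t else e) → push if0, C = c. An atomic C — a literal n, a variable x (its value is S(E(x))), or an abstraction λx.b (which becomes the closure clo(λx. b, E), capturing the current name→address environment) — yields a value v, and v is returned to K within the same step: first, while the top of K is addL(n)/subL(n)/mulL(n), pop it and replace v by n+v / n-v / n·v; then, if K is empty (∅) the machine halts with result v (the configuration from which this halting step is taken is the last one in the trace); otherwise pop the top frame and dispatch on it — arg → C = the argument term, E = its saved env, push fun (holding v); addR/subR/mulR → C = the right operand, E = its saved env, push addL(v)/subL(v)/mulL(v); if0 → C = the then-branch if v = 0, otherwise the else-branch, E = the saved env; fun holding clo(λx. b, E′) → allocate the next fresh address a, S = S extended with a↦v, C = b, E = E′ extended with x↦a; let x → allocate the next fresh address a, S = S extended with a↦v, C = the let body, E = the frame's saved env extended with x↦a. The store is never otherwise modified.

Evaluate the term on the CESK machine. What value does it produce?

Answer: 7

Machine steps:
0. [C=((λp. (let z = 4 in p)) (let u = 7 in u)) | E=∅ | S=∅ | K=∅]
1. [C=(λp. (let z = 4 in p)) | E=∅ | S=∅ | K=[arg]]
2. [C=(let u = 7 in u) | E=∅ | S=∅ | K=[fun]]
3. [C=7 | E=∅ | S=∅ | K=[let u :: fun]]
4. [C=u | E={u↦0} | S={0↦7} | K=[fun]]
5. [C=(let z = 4 in p) | E={p↦1} | S={0↦7, 1↦7} | K=∅]
6. [C=4 | E={p↦1} | S={0↦7, 1↦7} | K=[let z]]
7. [C=p | E={z↦2, p↦1} | S={0↦7, 1↦7, 2↦4} | K=∅]
→ final value 7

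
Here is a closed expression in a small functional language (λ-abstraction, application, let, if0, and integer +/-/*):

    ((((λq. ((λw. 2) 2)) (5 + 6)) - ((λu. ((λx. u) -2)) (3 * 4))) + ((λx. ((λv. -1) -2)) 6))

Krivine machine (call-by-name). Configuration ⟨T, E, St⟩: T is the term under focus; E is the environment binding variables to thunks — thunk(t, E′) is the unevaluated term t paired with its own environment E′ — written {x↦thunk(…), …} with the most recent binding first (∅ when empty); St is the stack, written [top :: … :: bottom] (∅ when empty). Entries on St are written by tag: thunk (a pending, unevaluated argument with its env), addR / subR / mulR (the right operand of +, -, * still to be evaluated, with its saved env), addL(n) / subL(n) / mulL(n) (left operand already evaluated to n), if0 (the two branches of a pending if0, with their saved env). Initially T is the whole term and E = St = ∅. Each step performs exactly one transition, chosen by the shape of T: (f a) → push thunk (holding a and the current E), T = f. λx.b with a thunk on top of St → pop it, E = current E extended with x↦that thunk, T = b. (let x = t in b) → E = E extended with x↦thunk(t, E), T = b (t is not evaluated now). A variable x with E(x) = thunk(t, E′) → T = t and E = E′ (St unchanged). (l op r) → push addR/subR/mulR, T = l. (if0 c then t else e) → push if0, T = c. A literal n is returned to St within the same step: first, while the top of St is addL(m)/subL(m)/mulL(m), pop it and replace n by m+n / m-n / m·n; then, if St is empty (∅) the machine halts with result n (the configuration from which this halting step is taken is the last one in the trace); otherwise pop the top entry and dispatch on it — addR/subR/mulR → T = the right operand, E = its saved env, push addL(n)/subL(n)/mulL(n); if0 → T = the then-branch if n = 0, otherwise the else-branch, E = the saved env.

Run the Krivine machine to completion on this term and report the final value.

Answer: -11

Execution trace:
0. [T=((((λq. ((λw. 2) 2)) (5 + 6)) - ((λu. ((λx. u) -2)) (3 * 4))) + ((λx. ((λv. -1) -2)) 6)) | E=∅ | St=∅]
1. [T=(((λq. ((λw. 2) 2)) (5 + 6)) - ((λu. ((λx. u) -2)) (3 * 4))) | E=∅ | St=[addR]]
2. [T=((λq. ((λw. 2) 2)) (5 + 6)) | E=∅ | St=[subR :: addR]]
3. [T=(λq. ((λw. 2) 2)) | E=∅ | St=[thunk :: subR :: addR]]
4. [T=((λw. 2) 2) | E={q↦thunk((5 + 6), ∅)} | St=[subR :: addR]]
5. [T=(λw. 2) | E={q↦thunk((5 + 6), ∅)} | St=[thunk :: subR :: addR]]
6. [T=2 | E={w↦thunk(2, {q↦thunk((5 + 6), ∅)}), q↦thunk((5 + 6), ∅)} | St=[subR :: addR]]
7. [T=((λu. ((λx. u) -2)) (3 * 4)) | E=∅ | St=[subL(2) :: addR]]
8. [T=(λu. ((λx. u) -2)) | E=∅ | St=[thunk :: subL(2) :: addR]]
9. [T=((λx. u) -2) | E={u↦thunk((3 * 4), ∅)} | St=[subL(2) :: addR]]
10. [T=(λx. u) | E={u↦thunk((3 * 4), ∅)} | St=[thunk :: subL(2) :: addR]]
11. [T=u | E={x↦thunk(-2, {u↦thunk((3 * 4), ∅)}), u↦thunk((3 * 4), ∅)} | St=[subL(2) :: addR]]
12. [T=(3 * 4) | E=∅ | St=[subL(2) :: addR]]
13. [T=3 | E=∅ | St=[mulR :: subL(2) :: addR]]
14. [T=4 | E=∅ | St=[mulL(3) :: subL(2) :: addR]]
15. [T=((λx. ((λv. -1) -2)) 6) | E=∅ | St=[addL(-10)]]
16. [T=(λx. ((λv. -1) -2)) | E=∅ | St=[thunk :: addL(-10)]]
17. [T=((λv. -1) -2) | E={x↦thunk(6, ∅)} | St=[addL(-10)]]
18. [T=(λv. -1) | E={x↦thunk(6, ∅)} | St=[thunk :: addL(-10)]]
19. [T=-1 | E={v↦thunk(-2, {x↦thunk(6, ∅)}), x↦thunk(6, ∅)} | St=[addL(-10)]]
→ final value -11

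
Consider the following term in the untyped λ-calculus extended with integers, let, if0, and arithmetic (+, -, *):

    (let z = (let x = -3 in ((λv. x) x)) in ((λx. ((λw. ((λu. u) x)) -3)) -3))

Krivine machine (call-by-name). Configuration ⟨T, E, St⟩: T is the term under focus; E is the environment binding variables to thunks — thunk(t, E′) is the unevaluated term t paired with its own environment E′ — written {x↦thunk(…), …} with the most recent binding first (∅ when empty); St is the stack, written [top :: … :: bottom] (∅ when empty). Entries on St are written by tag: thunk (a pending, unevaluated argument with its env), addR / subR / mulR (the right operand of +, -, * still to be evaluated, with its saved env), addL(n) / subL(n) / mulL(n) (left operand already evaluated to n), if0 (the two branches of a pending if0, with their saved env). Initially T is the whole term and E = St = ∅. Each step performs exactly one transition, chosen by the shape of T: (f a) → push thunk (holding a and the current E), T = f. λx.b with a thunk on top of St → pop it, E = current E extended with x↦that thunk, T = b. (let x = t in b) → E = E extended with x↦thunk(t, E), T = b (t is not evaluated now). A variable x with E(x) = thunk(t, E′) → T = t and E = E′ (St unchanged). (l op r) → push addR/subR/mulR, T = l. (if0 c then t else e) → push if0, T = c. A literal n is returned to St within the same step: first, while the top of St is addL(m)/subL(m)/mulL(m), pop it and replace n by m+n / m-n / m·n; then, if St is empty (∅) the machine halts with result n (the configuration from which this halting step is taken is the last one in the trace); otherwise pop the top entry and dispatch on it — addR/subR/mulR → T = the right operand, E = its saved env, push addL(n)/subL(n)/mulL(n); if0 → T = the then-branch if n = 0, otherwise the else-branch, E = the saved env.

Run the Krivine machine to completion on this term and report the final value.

Answer: -3

Machine steps:
[0] <T=(let z = (let x = -3 in ((λv. x) x)) in ((λx. ((λw. ((λu. u) x)) -3)) -3)), E=∅, St=∅>
[1] <T=((λx. ((λw. ((λu. u) x)) -3)) -3), E={z↦thunk((let x = -3 in ((λv. x) x)), ∅)}, St=∅>
[2] <T=(λx. ((λw. ((λu. u) x)) -3)), E={z↦thunk((let x = -3 in ((λv. x) x)), ∅)}, St=[thunk]>
[3] <T=((λw. ((λu. u) x)) -3), E={x↦thunk(-3, {z↦thunk((let x = -3 in ((λv. x) x)), ∅)}), z↦thunk((let x = -3 in ((λv. x) x)), ∅)}, St=∅>
[4] <T=(λw. ((λu. u) x)), E={x↦thunk(-3, {z↦thunk((let x = -3 in ((λv. x) x)), ∅)}), z↦thunk((let x = -3 in ((λv. x) x)), ∅)}, St=[thunk]>
[5] <T=((λu. u) x), E={w↦thunk(-3, {x↦thunk(-3, {z↦thunk((let x = -3 in ((λv. x) x)), ∅)}), z↦thunk((let x = -3 in ((λv. x) x)), ∅)}), x↦thunk(-3, {z↦thunk((let x = -3 in ((λv. x) x)), ∅)}), z↦thunk((let x = -3 in ((λv. x) x)), ∅)}, St=∅>
[6] <T=(λu. u), E={w↦thunk(-3, {x↦thunk(-3, {z↦thunk((let x = -3 in ((λv. x) x)), ∅)}), z↦thunk((let x = -3 in ((λv. x) x)), ∅)}), x↦thunk(-3, {z↦thunk((let x = -3 in ((λv. x) x)), ∅)}), z↦thunk((let x = -3 in ((λv. x) x)), ∅)}, St=[thunk]>
[7] <T=u, E={u↦thunk(x, {w↦thunk(-3, {x↦thunk(-3, {z↦thunk((let x = -3 in ((λv. x) x)), ∅)}), z↦thunk((let x = -3 in ((λv. x) x)), ∅)}), x↦thunk(-3, {z↦thunk((let x = -3 in ((λv. x) x)), ∅)}), z↦thunk((let x = -3 in ((λv. x) x)), ∅)}), w↦thunk(-3, {x↦thunk(-3, {z↦thunk((let x = -3 in ((λv. x) x)), ∅)}), z↦thunk((let x = -3 in ((λv. x) x)), ∅)}), x↦thunk(-3, {z↦thunk((let x = -3 in ((λv. x) x)), ∅)}), z↦thunk((let x = -3 in ((λv. x) x)), ∅)}, St=∅>
[8] <T=x, E={w↦thunk(-3, {x↦thunk(-3, {z↦thunk((let x = -3 in ((λv. x) x)), ∅)}), z↦thunk((let x = -3 in ((λv. x) x)), ∅)}), x↦thunk(-3, {z↦thunk((let x = -3 in ((λv. x) x)), ∅)}), z↦thunk((let x = -3 in ((λv. x) x)), ∅)}, St=∅>
[9] <T=-3, E={z↦thunk((let x = -3 in ((λv. x) x)), ∅)}, St=∅>
→ final value -3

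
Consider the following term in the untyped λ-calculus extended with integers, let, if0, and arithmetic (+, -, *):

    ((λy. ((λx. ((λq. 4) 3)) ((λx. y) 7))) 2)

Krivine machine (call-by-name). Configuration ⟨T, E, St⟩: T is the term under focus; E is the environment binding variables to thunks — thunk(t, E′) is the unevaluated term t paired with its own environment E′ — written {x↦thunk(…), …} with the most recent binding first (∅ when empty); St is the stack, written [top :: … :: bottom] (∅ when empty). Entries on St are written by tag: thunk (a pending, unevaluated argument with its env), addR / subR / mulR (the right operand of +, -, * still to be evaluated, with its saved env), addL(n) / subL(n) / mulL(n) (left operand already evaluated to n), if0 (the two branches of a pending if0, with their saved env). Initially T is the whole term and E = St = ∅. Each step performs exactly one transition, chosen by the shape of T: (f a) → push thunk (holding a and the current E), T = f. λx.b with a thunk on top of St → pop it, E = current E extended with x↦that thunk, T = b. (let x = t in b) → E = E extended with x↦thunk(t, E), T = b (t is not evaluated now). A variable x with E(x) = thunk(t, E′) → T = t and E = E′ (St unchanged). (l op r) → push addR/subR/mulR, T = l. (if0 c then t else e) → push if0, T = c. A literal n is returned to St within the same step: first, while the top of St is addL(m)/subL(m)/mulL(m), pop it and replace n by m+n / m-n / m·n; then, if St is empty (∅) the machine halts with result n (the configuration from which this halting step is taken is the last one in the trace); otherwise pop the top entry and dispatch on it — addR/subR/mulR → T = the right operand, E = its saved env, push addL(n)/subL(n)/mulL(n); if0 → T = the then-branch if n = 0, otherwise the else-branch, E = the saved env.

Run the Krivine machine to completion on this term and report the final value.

step 0: ⟨T=((λy. ((λx. ((λq. 4) 3)) ((λx. y) 7))) 2); E=∅; St=∅⟩
step 1: ⟨T=(λy. ((λx. ((λq. 4) 3)) ((λx. y) 7))); E=∅; St=[thunk]⟩
step 2: ⟨T=((λx. ((λq. 4) 3)) ((λx. y) 7)); E={y↦thunk(2, ∅)}; St=∅⟩
step 3: ⟨T=(λx. ((λq. 4) 3)); E={y↦thunk(2, ∅)}; St=[thunk]⟩
step 4: ⟨T=((λq. 4) 3); E={x↦thunk(((λx. y) 7), {y↦thunk(2, ∅)}), y↦thunk(2, ∅)}; St=∅⟩
step 5: ⟨T=(λq. 4); E={x↦thunk(((λx. y) 7), {y↦thunk(2, ∅)}), y↦thunk(2, ∅)}; St=[thunk]⟩
step 6: ⟨T=4; E={q↦thunk(3, {x↦thunk(((λx. y) 7), {y↦thunk(2, ∅)}), y↦thunk(2, ∅)}), x↦thunk(((λx. y) 7), {y↦thunk(2, ∅)}), y↦thunk(2, ∅)}; St=∅⟩
→ final value 4

Answer: 4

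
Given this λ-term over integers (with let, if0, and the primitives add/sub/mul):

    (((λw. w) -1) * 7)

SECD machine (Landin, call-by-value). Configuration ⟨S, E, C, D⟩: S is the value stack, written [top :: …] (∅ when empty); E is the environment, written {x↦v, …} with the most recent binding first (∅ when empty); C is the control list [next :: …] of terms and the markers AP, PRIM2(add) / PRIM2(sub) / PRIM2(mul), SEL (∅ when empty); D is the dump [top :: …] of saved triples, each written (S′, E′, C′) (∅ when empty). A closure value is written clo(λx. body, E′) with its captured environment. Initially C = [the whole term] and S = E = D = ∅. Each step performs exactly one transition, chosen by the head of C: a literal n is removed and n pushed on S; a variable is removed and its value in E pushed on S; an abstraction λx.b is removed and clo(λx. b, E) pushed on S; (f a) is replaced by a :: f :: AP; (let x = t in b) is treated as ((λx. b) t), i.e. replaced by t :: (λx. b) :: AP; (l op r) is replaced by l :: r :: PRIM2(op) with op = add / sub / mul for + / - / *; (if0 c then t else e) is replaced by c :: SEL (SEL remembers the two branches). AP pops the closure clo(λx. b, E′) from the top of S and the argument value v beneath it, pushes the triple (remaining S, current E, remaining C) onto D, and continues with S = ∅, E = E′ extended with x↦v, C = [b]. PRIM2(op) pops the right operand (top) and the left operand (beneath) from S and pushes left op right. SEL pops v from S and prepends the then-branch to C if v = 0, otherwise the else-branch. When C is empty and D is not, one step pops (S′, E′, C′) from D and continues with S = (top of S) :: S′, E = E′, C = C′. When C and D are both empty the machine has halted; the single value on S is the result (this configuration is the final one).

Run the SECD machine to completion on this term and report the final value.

Answer: -7

Derivation:
0. <S=∅, E=∅, C=[(((λw. w) -1) * 7)], D=∅>
1. <S=∅, E=∅, C=[((λw. w) -1) :: 7 :: PRIM2(mul)], D=∅>
2. <S=∅, E=∅, C=[-1 :: (λw. w) :: AP :: 7 :: PRIM2(mul)], D=∅>
3. <S=[-1], E=∅, C=[(λw. w) :: AP :: 7 :: PRIM2(mul)], D=∅>
4. <S=[clo(λw. w, ∅) :: -1], E=∅, C=[AP :: 7 :: PRIM2(mul)], D=∅>
5. <S=∅, E={w↦-1}, C=[w], D=[(∅, ∅, [7 :: PRIM2(mul)])]>
6. <S=[-1], E={w↦-1}, C=∅, D=[(∅, ∅, [7 :: PRIM2(mul)])]>
7. <S=[-1], E=∅, C=[7 :: PRIM2(mul)], D=∅>
8. <S=[7 :: -1], E=∅, C=[PRIM2(mul)], D=∅>
9. <S=[-7], E=∅, C=∅, D=∅>
→ final value -7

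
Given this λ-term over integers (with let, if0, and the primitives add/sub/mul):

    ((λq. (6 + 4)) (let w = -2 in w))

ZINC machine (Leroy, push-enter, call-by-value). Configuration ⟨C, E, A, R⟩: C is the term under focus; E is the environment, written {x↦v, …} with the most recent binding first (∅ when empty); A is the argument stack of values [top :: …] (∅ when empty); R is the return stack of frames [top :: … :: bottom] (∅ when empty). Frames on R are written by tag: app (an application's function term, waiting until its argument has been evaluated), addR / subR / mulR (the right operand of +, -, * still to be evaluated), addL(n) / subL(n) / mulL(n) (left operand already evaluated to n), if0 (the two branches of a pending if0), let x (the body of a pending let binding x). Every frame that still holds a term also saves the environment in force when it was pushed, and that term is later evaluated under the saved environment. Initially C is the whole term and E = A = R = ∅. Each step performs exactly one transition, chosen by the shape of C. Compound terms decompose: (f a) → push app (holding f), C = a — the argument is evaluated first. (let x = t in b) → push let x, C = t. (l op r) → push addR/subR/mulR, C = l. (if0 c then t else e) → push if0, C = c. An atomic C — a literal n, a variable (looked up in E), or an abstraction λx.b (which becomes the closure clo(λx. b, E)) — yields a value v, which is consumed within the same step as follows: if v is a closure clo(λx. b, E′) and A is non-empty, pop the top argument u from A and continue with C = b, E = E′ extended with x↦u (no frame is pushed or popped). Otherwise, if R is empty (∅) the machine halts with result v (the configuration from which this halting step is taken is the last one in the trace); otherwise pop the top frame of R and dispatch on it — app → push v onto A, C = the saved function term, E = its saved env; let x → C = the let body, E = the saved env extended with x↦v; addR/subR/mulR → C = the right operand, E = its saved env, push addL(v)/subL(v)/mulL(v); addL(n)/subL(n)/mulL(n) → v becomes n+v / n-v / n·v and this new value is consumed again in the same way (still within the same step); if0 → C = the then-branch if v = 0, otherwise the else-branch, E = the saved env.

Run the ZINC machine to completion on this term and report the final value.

t=0: [C=((λq. (6 + 4)) (let w = -2 in w)) | E=∅ | A=∅ | R=∅]
t=1: [C=(let w = -2 in w) | E=∅ | A=∅ | R=[app]]
t=2: [C=-2 | E=∅ | A=∅ | R=[let w :: app]]
t=3: [C=w | E={w↦-2} | A=∅ | R=[app]]
t=4: [C=(λq. (6 + 4)) | E=∅ | A=[-2] | R=∅]
t=5: [C=(6 + 4) | E={q↦-2} | A=∅ | R=∅]
t=6: [C=6 | E={q↦-2} | A=∅ | R=[addR]]
t=7: [C=4 | E={q↦-2} | A=∅ | R=[addL(6)]]
→ final value 10

Answer: 10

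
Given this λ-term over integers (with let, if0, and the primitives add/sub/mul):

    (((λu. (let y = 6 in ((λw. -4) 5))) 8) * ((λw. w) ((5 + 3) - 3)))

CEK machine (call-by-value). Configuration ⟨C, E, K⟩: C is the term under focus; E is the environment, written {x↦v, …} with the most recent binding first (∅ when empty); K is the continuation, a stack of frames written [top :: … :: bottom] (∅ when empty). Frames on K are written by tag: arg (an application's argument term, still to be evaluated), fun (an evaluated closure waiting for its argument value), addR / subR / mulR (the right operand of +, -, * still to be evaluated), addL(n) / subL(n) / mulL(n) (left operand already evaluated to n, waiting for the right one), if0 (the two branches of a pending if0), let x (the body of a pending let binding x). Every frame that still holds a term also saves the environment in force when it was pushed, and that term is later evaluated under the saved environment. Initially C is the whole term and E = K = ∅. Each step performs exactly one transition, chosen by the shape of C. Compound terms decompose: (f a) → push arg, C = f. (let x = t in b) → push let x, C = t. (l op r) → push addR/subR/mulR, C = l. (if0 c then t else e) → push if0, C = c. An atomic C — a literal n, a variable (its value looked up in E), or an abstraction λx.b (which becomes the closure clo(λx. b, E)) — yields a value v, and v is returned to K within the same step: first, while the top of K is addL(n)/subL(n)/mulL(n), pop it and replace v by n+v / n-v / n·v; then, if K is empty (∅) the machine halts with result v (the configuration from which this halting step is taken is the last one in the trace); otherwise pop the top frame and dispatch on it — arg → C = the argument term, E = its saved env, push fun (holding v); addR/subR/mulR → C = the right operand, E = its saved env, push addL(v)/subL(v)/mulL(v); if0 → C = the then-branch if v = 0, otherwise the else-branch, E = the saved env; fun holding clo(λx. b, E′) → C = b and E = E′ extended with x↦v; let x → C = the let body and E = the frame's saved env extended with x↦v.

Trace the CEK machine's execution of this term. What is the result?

[0] [C=(((λu. (let y = 6 in ((λw. -4) 5))) 8) * ((λw. w) ((5 + 3) - 3))) | E=∅ | K=∅]
[1] [C=((λu. (let y = 6 in ((λw. -4) 5))) 8) | E=∅ | K=[mulR]]
[2] [C=(λu. (let y = 6 in ((λw. -4) 5))) | E=∅ | K=[arg :: mulR]]
[3] [C=8 | E=∅ | K=[fun :: mulR]]
[4] [C=(let y = 6 in ((λw. -4) 5)) | E={u↦8} | K=[mulR]]
[5] [C=6 | E={u↦8} | K=[let y :: mulR]]
[6] [C=((λw. -4) 5) | E={y↦6, u↦8} | K=[mulR]]
[7] [C=(λw. -4) | E={y↦6, u↦8} | K=[arg :: mulR]]
[8] [C=5 | E={y↦6, u↦8} | K=[fun :: mulR]]
[9] [C=-4 | E={w↦5, y↦6, u↦8} | K=[mulR]]
[10] [C=((λw. w) ((5 + 3) - 3)) | E=∅ | K=[mulL(-4)]]
[11] [C=(λw. w) | E=∅ | K=[arg :: mulL(-4)]]
[12] [C=((5 + 3) - 3) | E=∅ | K=[fun :: mulL(-4)]]
[13] [C=(5 + 3) | E=∅ | K=[subR :: fun :: mulL(-4)]]
[14] [C=5 | E=∅ | K=[addR :: subR :: fun :: mulL(-4)]]
[15] [C=3 | E=∅ | K=[addL(5) :: subR :: fun :: mulL(-4)]]
[16] [C=3 | E=∅ | K=[subL(8) :: fun :: mulL(-4)]]
[17] [C=w | E={w↦5} | K=[mulL(-4)]]
→ final value -20

Answer: -20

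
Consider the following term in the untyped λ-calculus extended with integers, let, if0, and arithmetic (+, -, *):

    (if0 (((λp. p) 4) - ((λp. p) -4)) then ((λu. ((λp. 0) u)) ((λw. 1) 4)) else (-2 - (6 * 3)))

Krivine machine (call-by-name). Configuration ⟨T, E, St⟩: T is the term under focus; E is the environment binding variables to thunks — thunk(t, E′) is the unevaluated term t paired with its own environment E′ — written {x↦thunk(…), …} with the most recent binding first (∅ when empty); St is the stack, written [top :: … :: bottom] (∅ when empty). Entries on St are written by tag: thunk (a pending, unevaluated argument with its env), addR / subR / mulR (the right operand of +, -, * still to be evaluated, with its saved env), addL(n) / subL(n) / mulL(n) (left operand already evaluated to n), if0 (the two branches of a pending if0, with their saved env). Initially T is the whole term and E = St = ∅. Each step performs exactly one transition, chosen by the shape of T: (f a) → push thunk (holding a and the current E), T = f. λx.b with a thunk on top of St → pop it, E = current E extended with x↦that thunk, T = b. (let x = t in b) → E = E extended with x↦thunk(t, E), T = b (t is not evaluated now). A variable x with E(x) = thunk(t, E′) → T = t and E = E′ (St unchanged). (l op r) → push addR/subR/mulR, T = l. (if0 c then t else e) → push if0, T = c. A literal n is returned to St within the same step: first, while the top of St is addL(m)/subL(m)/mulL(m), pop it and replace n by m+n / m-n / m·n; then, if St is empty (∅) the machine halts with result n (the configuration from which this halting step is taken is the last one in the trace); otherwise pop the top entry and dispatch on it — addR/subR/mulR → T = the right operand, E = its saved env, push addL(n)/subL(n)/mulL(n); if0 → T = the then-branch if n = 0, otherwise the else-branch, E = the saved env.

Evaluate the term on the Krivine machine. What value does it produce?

Answer: -20

Machine steps:
t=0: ⟨T=(if0 (((λp. p) 4) - ((λp. p) -4)) then ((λu. ((λp. 0) u)) ((λw. 1) 4)) else (-2 - (6 * 3))); E=∅; St=∅⟩
t=1: ⟨T=(((λp. p) 4) - ((λp. p) -4)); E=∅; St=[if0]⟩
t=2: ⟨T=((λp. p) 4); E=∅; St=[subR :: if0]⟩
t=3: ⟨T=(λp. p); E=∅; St=[thunk :: subR :: if0]⟩
t=4: ⟨T=p; E={p↦thunk(4, ∅)}; St=[subR :: if0]⟩
t=5: ⟨T=4; E=∅; St=[subR :: if0]⟩
t=6: ⟨T=((λp. p) -4); E=∅; St=[subL(4) :: if0]⟩
t=7: ⟨T=(λp. p); E=∅; St=[thunk :: subL(4) :: if0]⟩
t=8: ⟨T=p; E={p↦thunk(-4, ∅)}; St=[subL(4) :: if0]⟩
t=9: ⟨T=-4; E=∅; St=[subL(4) :: if0]⟩
t=10: ⟨T=(-2 - (6 * 3)); E=∅; St=∅⟩
t=11: ⟨T=-2; E=∅; St=[subR]⟩
t=12: ⟨T=(6 * 3); E=∅; St=[subL(-2)]⟩
t=13: ⟨T=6; E=∅; St=[mulR :: subL(-2)]⟩
t=14: ⟨T=3; E=∅; St=[mulL(6) :: subL(-2)]⟩
→ final value -20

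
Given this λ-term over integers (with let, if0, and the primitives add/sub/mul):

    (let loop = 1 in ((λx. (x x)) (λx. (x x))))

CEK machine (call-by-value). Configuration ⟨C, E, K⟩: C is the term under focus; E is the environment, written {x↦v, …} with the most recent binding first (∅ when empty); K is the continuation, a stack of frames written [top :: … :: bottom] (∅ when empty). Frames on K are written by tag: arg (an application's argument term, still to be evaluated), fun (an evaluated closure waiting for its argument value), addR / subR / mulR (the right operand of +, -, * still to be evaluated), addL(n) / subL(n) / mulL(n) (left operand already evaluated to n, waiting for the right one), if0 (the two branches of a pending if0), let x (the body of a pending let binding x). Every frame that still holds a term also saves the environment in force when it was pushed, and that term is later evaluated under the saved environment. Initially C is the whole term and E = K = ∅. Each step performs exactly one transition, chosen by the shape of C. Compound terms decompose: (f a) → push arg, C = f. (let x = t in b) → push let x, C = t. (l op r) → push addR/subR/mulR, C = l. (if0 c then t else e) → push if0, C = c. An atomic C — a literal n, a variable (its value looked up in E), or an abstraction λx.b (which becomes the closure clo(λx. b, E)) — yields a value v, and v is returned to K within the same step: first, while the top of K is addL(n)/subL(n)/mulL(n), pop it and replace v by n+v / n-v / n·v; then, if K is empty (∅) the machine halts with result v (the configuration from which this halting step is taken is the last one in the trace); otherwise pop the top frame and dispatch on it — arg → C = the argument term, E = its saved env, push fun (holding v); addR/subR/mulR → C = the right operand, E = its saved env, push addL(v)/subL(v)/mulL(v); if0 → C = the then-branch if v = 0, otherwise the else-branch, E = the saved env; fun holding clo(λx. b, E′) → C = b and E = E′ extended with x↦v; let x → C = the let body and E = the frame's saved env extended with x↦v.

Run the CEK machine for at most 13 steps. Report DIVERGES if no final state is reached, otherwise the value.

Answer: DIVERGES (no final state within 13 steps)

Machine steps:
0. ⟨C=(let loop = 1 in ((λx. (x x)) (λx. (x x)))); E=∅; K=∅⟩
1. ⟨C=1; E=∅; K=[let loop]⟩
2. ⟨C=((λx. (x x)) (λx. (x x))); E={loop↦1}; K=∅⟩
3. ⟨C=(λx. (x x)); E={loop↦1}; K=[arg]⟩
4. ⟨C=(λx. (x x)); E={loop↦1}; K=[fun]⟩
5. ⟨C=(x x); E={x↦clo(λx. (x x), {loop↦1}), loop↦1}; K=∅⟩
6. ⟨C=x; E={x↦clo(λx. (x x), {loop↦1}), loop↦1}; K=[arg]⟩
7. ⟨C=x; E={x↦clo(λx. (x x), {loop↦1}), loop↦1}; K=[fun]⟩
… configuration repeats with period 3 (steps 5–7 recur indefinitely) …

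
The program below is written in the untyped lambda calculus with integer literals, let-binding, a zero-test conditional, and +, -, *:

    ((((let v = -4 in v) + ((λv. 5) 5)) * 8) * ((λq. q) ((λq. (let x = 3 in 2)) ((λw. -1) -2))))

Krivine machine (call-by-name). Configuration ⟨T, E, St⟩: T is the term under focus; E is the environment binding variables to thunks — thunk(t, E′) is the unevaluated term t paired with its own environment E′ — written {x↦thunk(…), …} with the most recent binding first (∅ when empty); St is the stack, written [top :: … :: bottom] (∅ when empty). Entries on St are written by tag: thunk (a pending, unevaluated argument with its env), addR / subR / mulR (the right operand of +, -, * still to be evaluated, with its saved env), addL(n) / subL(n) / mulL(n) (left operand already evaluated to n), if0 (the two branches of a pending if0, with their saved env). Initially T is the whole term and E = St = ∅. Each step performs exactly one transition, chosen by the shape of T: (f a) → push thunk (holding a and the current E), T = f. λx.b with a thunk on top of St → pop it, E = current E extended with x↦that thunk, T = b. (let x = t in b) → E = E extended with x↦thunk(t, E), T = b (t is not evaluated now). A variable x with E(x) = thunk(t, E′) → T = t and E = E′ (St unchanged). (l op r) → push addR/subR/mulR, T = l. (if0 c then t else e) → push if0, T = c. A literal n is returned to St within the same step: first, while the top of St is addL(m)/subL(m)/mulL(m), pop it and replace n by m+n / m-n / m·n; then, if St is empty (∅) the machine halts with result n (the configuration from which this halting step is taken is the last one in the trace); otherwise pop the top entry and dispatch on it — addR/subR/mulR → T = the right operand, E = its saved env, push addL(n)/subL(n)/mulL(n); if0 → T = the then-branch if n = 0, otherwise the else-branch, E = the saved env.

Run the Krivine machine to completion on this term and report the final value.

Answer: 16

Machine steps:
0. [T=((((let v = -4 in v) + ((λv. 5) 5)) * 8) * ((λq. q) ((λq. (let x = 3 in 2)) ((λw. -1) -2)))) | E=∅ | St=∅]
1. [T=(((let v = -4 in v) + ((λv. 5) 5)) * 8) | E=∅ | St=[mulR]]
2. [T=((let v = -4 in v) + ((λv. 5) 5)) | E=∅ | St=[mulR :: mulR]]
3. [T=(let v = -4 in v) | E=∅ | St=[addR :: mulR :: mulR]]
4. [T=v | E={v↦thunk(-4, ∅)} | St=[addR :: mulR :: mulR]]
5. [T=-4 | E=∅ | St=[addR :: mulR :: mulR]]
6. [T=((λv. 5) 5) | E=∅ | St=[addL(-4) :: mulR :: mulR]]
7. [T=(λv. 5) | E=∅ | St=[thunk :: addL(-4) :: mulR :: mulR]]
8. [T=5 | E={v↦thunk(5, ∅)} | St=[addL(-4) :: mulR :: mulR]]
9. [T=8 | E=∅ | St=[mulL(1) :: mulR]]
10. [T=((λq. q) ((λq. (let x = 3 in 2)) ((λw. -1) -2))) | E=∅ | St=[mulL(8)]]
11. [T=(λq. q) | E=∅ | St=[thunk :: mulL(8)]]
12. [T=q | E={q↦thunk(((λq. (let x = 3 in 2)) ((λw. -1) -2)), ∅)} | St=[mulL(8)]]
13. [T=((λq. (let x = 3 in 2)) ((λw. -1) -2)) | E=∅ | St=[mulL(8)]]
14. [T=(λq. (let x = 3 in 2)) | E=∅ | St=[thunk :: mulL(8)]]
15. [T=(let x = 3 in 2) | E={q↦thunk(((λw. -1) -2), ∅)} | St=[mulL(8)]]
16. [T=2 | E={x↦thunk(3, {q↦thunk(((λw. -1) -2), ∅)}), q↦thunk(((λw. -1) -2), ∅)} | St=[mulL(8)]]
→ final value 16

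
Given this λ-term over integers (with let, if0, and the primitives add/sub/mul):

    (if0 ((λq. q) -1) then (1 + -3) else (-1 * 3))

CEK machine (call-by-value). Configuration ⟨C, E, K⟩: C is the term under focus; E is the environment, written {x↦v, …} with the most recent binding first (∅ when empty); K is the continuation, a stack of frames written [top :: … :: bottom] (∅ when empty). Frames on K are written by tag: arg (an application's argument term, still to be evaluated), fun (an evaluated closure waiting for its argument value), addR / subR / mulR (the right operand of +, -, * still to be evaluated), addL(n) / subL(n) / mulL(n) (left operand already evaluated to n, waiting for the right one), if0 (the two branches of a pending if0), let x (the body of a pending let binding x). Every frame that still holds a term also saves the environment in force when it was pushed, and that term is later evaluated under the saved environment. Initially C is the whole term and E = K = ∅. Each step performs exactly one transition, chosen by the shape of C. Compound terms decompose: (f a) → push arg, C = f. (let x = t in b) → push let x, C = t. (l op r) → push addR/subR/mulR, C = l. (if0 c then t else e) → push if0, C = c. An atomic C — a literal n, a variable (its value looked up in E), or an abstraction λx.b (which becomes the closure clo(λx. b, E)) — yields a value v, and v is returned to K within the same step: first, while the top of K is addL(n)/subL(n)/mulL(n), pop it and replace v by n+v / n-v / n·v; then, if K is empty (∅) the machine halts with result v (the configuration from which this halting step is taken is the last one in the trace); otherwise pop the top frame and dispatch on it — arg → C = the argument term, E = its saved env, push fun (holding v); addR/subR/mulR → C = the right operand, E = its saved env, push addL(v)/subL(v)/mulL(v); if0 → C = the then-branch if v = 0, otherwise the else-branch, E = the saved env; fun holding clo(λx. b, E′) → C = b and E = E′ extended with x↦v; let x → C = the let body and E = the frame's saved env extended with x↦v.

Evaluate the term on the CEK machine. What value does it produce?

t=0: [C=(if0 ((λq. q) -1) then (1 + -3) else (-1 * 3)) | E=∅ | K=∅]
t=1: [C=((λq. q) -1) | E=∅ | K=[if0]]
t=2: [C=(λq. q) | E=∅ | K=[arg :: if0]]
t=3: [C=-1 | E=∅ | K=[fun :: if0]]
t=4: [C=q | E={q↦-1} | K=[if0]]
t=5: [C=(-1 * 3) | E=∅ | K=∅]
t=6: [C=-1 | E=∅ | K=[mulR]]
t=7: [C=3 | E=∅ | K=[mulL(-1)]]
→ final value -3

Answer: -3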